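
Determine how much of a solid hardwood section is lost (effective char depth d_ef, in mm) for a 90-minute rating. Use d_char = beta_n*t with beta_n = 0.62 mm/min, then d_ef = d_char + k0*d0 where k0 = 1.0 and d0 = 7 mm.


d_char = 0.62 * 90 = 55.8 mm
d_ef = 55.8 + 1.0*7 = 62.8 mm

62.8 mm


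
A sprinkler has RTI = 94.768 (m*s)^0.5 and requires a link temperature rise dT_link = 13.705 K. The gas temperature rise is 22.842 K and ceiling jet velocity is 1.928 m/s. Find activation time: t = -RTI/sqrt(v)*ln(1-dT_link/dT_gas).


dT_link/dT_gas = 0.59999
ln(1 - 0.59999) = -0.91627
t = -94.768 / sqrt(1.928) * -0.91627 = 62.536 s

62.536 s


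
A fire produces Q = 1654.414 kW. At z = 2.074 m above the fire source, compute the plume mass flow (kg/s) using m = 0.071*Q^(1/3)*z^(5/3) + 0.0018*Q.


Q^(1/3) = 11.827
z^(5/3) = 3.3730
First term = 0.071 * 11.827 * 3.3730 = 2.8324
Second term = 0.0018 * 1654.414 = 2.9779
m = 5.8103 kg/s

5.8103 kg/s


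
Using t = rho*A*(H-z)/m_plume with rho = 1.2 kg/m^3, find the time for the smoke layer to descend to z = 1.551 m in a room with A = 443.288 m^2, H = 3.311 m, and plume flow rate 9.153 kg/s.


H - z = 1.76 m
t = 1.2 * 443.288 * 1.76 / 9.153 = 102.29 s

102.29 s


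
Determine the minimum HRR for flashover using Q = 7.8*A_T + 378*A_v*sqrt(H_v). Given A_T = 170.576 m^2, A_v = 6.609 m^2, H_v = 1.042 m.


7.8*A_T = 1330.5
sqrt(H_v) = 1.0208
378*A_v*sqrt(H_v) = 2550.1
Q = 1330.5 + 2550.1 = 3880.6 kW

3880.6 kW


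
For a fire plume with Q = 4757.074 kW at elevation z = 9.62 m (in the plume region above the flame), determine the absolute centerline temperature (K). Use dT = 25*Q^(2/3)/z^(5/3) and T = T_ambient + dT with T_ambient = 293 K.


Q^(2/3) = 282.85
z^(5/3) = 43.514
dT = 25 * 282.85 / 43.514 = 162.51 K
T = 293 + 162.51 = 455.51 K

455.51 K


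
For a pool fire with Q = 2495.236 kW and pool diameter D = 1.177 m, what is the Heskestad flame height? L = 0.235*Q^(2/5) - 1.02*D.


Q^(2/5) = 22.848
0.235 * Q^(2/5) = 5.3692
1.02 * D = 1.2005
L = 4.1687 m

4.1687 m


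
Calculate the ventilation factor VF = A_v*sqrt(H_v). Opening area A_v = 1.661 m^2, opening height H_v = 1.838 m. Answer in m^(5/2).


sqrt(H_v) = 1.3557
VF = 1.661 * 1.3557 = 2.2519 m^(5/2)

2.2519 m^(5/2)


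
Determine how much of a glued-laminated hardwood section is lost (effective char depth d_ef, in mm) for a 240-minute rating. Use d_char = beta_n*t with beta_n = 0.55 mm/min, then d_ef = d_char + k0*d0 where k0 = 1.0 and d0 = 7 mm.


d_char = 0.55 * 240 = 132 mm
d_ef = 132 + 1.0*7 = 139 mm

139 mm


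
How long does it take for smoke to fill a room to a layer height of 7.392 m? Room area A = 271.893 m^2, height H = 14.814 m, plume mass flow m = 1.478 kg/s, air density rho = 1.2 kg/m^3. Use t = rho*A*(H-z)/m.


H - z = 7.422 m
t = 1.2 * 271.893 * 7.422 / 1.478 = 1638.4 s

1638.4 s


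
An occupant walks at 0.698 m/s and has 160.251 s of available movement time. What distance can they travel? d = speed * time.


d = 0.698 * 160.251 = 111.86 m

111.86 m


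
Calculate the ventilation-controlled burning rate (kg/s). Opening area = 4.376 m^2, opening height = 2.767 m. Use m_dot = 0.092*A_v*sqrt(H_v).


sqrt(H_v) = 1.6634
m_dot = 0.092 * 4.376 * 1.6634 = 0.66968 kg/s

0.66968 kg/s


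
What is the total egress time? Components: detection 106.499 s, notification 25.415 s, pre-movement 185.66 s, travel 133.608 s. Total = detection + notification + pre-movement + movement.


Total = 106.499 + 25.415 + 185.66 + 133.608 = 451.182 s

451.182 s


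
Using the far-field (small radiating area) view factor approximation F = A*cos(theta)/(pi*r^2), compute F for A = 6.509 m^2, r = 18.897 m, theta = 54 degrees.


cos(54 deg) = 0.58779
pi*r^2 = 1121.9
F = 6.509 * 0.58779 / 1121.9 = 0.0034103

0.0034103


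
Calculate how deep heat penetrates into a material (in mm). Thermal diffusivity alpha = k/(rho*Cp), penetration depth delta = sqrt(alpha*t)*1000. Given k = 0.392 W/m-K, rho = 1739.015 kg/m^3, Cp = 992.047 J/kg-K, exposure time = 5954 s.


alpha = 0.392 / (1739.015 * 992.047) = 2.2722e-07 m^2/s
alpha * t = 0.0013529
delta = sqrt(0.0013529) * 1000 = 36.782 mm

36.782 mm


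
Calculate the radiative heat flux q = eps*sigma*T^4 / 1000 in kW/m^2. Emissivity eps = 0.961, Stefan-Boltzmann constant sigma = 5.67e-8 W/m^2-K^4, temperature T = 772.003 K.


T^4 = 3.5520e+11
q = 0.961 * 5.67e-8 * 3.5520e+11 / 1000 = 19.355 kW/m^2

19.355 kW/m^2


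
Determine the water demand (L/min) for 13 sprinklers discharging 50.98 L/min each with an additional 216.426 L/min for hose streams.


Sprinkler demand = 13 * 50.98 = 662.74 L/min
Total = 662.74 + 216.426 = 879.166 L/min

879.166 L/min


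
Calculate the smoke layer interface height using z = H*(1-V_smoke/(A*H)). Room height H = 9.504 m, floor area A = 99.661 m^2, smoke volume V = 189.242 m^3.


V/(A*H) = 0.19980
1 - 0.19980 = 0.80020
z = 9.504 * 0.80020 = 7.6051 m

7.6051 m


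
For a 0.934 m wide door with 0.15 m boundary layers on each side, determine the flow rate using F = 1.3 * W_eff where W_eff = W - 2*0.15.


W_eff = 0.934 - 0.30 = 0.634 m
F = 1.3 * 0.634 = 0.82420 persons/s

0.82420 persons/s


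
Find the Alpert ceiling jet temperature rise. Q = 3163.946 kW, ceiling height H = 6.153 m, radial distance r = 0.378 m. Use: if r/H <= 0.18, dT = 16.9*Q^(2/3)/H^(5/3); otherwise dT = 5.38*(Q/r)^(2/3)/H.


r/H = 0.378 / 6.153 = 0.061433
r/H <= 0.18, so dT = 16.9*Q^(2/3)/H^(5/3)
Q^(2/3) = 215.52
H^(5/3) = 20.661
dT = 16.9 * 215.52 / 20.661 = 176.29 K

176.29 K


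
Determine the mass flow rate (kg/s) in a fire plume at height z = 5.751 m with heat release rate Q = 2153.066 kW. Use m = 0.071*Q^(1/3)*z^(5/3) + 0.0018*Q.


Q^(1/3) = 12.913
z^(5/3) = 18.460
First term = 0.071 * 12.913 * 18.460 = 16.925
Second term = 0.0018 * 2153.066 = 3.8755
m = 20.800 kg/s

20.800 kg/s


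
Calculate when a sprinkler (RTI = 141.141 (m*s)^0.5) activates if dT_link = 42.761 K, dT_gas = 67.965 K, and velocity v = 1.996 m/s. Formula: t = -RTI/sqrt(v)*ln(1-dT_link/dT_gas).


dT_link/dT_gas = 0.62916
ln(1 - 0.62916) = -0.99199
t = -141.141 / sqrt(1.996) * -0.99199 = 99.102 s

99.102 s


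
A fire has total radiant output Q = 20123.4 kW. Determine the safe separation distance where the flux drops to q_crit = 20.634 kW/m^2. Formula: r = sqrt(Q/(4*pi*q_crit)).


4*pi*q_crit = 259.29
Q/(4*pi*q_crit) = 77.608
r = sqrt(77.608) = 8.8096 m

8.8096 m


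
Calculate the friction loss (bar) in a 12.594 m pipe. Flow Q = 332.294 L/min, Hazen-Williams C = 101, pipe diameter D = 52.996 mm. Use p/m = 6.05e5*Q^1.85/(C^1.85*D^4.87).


Q^1.85 = 46219
C^1.85 = 5105.0
D^4.87 = 2.4950e+08
p/m = 0.021954 bar/m
p_total = 0.021954 * 12.594 = 0.27649 bar

0.27649 bar


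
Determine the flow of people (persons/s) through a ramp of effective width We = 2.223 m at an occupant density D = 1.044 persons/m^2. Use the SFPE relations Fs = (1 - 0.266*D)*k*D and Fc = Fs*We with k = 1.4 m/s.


1 - 0.266*D = 1 - 0.266*1.044 = 0.72230
Fs = 0.72230 * 1.4 * 1.044 = 1.0557 persons/(s*m)
Fc = 1.0557 * 2.223 = 2.3468 persons/s

2.3468 persons/s


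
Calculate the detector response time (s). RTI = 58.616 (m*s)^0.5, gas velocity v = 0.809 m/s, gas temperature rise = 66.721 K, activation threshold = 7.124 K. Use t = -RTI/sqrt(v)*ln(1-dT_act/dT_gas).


dT_act/dT_gas = 0.10677
ln(1 - 0.10677) = -0.11291
t = -58.616 / sqrt(0.809) * -0.11291 = 7.3585 s

7.3585 s


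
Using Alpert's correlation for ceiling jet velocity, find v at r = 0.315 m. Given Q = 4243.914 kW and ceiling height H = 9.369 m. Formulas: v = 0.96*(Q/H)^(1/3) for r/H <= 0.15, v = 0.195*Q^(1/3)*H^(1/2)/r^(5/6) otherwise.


r/H = 0.315 / 9.369 = 0.033622
r/H <= 0.15, so v = 0.96*(Q/H)^(1/3)
Q/H = 452.97
(Q/H)^(1/3) = 7.6799
v = 0.96 * 7.6799 = 7.3727 m/s

7.3727 m/s


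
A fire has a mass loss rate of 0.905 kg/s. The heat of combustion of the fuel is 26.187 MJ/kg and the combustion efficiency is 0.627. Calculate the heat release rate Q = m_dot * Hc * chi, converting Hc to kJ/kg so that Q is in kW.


Hc = 26.187 MJ/kg = 26.187 * 1000 kJ/kg = 26187 kJ/kg
Q = 0.905 kg/s * 26187 kJ/kg * 0.627 = 14859 kW

14859 kW


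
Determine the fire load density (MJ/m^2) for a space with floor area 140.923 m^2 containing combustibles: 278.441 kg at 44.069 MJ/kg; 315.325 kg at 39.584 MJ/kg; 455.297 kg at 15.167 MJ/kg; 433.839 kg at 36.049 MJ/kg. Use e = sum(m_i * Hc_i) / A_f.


Total energy = 278.441*44.069 + 315.325*39.584 + 455.297*15.167 + 433.839*36.049
= 12270.62 + 12481.82 + 6905.490 + 15639.46
= 47297.39 MJ
e = 47297.39 / 140.923 = 335.63 MJ/m^2

335.63 MJ/m^2


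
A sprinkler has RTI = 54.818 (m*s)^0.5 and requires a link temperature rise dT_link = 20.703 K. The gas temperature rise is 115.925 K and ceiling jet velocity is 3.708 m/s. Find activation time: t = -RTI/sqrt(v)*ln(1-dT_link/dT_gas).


dT_link/dT_gas = 0.17859
ln(1 - 0.17859) = -0.19673
t = -54.818 / sqrt(3.708) * -0.19673 = 5.6005 s

5.6005 s


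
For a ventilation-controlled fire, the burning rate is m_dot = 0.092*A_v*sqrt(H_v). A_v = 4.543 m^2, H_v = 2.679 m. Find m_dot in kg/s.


sqrt(H_v) = 1.6368
m_dot = 0.092 * 4.543 * 1.6368 = 0.68410 kg/s

0.68410 kg/s


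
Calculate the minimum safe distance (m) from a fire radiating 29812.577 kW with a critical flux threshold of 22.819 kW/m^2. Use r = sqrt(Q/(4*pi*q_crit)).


4*pi*q_crit = 286.75
Q/(4*pi*q_crit) = 103.97
r = sqrt(103.97) = 10.196 m

10.196 m


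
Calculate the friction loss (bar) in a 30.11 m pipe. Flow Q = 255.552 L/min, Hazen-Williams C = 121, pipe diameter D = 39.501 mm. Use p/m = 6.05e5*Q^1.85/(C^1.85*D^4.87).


Q^1.85 = 28434
C^1.85 = 7131.0
D^4.87 = 5.9632e+07
p/m = 0.040454 bar/m
p_total = 0.040454 * 30.11 = 1.2181 bar

1.2181 bar


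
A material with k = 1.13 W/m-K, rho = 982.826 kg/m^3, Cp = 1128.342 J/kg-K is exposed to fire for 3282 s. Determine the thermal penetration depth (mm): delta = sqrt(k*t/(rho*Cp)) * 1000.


alpha = 1.13 / (982.826 * 1128.342) = 1.0190e-06 m^2/s
alpha * t = 0.0033443
delta = sqrt(0.0033443) * 1000 = 57.830 mm

57.830 mm


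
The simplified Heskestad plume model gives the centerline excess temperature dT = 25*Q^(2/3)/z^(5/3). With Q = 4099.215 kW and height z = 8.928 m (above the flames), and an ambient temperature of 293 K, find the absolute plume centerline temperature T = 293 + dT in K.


Q^(2/3) = 256.13
z^(5/3) = 38.423
dT = 25 * 256.13 / 38.423 = 166.65 K
T = 293 + 166.65 = 459.65 K

459.65 K


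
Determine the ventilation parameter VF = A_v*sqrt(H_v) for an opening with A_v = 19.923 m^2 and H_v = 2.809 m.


sqrt(H_v) = 1.6760
VF = 19.923 * 1.6760 = 33.391 m^(5/2)

33.391 m^(5/2)


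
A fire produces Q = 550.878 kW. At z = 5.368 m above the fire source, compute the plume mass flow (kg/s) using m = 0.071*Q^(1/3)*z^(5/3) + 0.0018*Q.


Q^(1/3) = 8.1976
z^(5/3) = 16.457
First term = 0.071 * 8.1976 * 16.457 = 9.5785
Second term = 0.0018 * 550.878 = 0.99158
m = 10.570 kg/s

10.570 kg/s


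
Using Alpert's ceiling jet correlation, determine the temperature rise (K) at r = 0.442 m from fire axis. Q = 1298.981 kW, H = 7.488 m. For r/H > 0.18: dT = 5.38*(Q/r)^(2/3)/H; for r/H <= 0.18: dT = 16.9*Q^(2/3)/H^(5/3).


r/H = 0.442 / 7.488 = 0.059028
r/H <= 0.18, so dT = 16.9*Q^(2/3)/H^(5/3)
Q^(2/3) = 119.05
H^(5/3) = 28.660
dT = 16.9 * 119.05 / 28.660 = 70.201 K

70.201 K


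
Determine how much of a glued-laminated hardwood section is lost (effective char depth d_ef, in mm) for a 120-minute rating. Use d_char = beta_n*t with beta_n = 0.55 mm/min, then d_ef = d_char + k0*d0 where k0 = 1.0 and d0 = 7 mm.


d_char = 0.55 * 120 = 66 mm
d_ef = 66 + 1.0*7 = 73 mm

73 mm


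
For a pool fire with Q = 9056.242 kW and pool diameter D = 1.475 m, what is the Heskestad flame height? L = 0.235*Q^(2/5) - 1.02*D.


Q^(2/5) = 38.263
0.235 * Q^(2/5) = 8.9918
1.02 * D = 1.5045
L = 7.4873 m

7.4873 m


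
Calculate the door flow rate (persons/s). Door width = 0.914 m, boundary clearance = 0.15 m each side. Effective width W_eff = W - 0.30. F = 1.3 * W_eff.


W_eff = 0.914 - 0.30 = 0.614 m
F = 1.3 * 0.614 = 0.79820 persons/s

0.79820 persons/s


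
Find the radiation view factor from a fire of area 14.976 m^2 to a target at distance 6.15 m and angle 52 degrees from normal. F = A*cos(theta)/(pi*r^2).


cos(52 deg) = 0.61566
pi*r^2 = 118.82
F = 14.976 * 0.61566 / 118.82 = 0.077596

0.077596


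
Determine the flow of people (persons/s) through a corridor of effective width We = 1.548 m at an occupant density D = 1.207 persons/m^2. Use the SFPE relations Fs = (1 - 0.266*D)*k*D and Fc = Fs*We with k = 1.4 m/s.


1 - 0.266*D = 1 - 0.266*1.207 = 0.67894
Fs = 0.67894 * 1.4 * 1.207 = 1.1473 persons/(s*m)
Fc = 1.1473 * 1.548 = 1.7760 persons/s

1.7760 persons/s


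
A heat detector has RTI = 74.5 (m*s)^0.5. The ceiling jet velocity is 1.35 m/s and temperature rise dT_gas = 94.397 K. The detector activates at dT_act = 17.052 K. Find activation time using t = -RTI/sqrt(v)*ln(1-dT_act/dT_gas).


dT_act/dT_gas = 0.18064
ln(1 - 0.18064) = -0.19923
t = -74.5 / sqrt(1.35) * -0.19923 = 12.775 s

12.775 s


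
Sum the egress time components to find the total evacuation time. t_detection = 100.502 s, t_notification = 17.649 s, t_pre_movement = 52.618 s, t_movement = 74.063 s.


Total = 100.502 + 17.649 + 52.618 + 74.063 = 244.832 s

244.832 s


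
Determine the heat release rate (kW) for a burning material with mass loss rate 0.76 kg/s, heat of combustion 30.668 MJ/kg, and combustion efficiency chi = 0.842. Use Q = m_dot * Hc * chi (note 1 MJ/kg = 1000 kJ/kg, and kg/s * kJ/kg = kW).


Hc = 30.668 MJ/kg = 30.668 * 1000 kJ/kg = 30668 kJ/kg
Q = 0.76 kg/s * 30668 kJ/kg * 0.842 = 19625 kW

19625 kW


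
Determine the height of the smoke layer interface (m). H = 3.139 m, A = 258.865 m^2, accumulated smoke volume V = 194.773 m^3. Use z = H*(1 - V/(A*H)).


V/(A*H) = 0.23970
1 - 0.23970 = 0.76030
z = 3.139 * 0.76030 = 2.3866 m

2.3866 m


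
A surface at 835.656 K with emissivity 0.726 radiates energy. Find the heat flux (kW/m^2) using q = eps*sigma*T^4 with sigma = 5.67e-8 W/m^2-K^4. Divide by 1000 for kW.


T^4 = 4.8765e+11
q = 0.726 * 5.67e-8 * 4.8765e+11 / 1000 = 20.074 kW/m^2

20.074 kW/m^2


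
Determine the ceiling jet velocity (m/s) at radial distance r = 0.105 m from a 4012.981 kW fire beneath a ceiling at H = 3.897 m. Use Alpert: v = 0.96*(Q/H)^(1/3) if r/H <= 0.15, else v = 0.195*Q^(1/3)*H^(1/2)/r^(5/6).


r/H = 0.105 / 3.897 = 0.026944
r/H <= 0.15, so v = 0.96*(Q/H)^(1/3)
Q/H = 1029.8
(Q/H)^(1/3) = 10.098
v = 0.96 * 10.098 = 9.6943 m/s

9.6943 m/s


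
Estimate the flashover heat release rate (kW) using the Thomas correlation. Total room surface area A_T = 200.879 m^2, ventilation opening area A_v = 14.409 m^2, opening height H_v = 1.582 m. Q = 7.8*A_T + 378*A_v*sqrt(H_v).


7.8*A_T = 1566.9
sqrt(H_v) = 1.2578
378*A_v*sqrt(H_v) = 6850.6
Q = 1566.9 + 6850.6 = 8417.5 kW

8417.5 kW


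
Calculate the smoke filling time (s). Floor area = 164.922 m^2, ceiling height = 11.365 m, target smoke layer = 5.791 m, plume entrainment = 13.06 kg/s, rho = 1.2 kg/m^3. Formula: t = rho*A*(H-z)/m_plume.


H - z = 5.574 m
t = 1.2 * 164.922 * 5.574 / 13.06 = 84.466 s

84.466 s


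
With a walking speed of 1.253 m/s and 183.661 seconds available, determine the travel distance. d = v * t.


d = 1.253 * 183.661 = 230.13 m

230.13 m


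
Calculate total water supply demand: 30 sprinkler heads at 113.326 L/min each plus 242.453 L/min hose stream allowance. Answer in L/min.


Sprinkler demand = 30 * 113.326 = 3399.78 L/min
Total = 3399.78 + 242.453 = 3642.233 L/min

3642.233 L/min


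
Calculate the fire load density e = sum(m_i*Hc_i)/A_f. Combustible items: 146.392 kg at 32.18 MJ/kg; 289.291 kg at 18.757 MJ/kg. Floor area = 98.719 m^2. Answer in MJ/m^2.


Total energy = 146.392*32.18 + 289.291*18.757
= 4710.895 + 5426.231
= 10137.13 MJ
e = 10137.13 / 98.719 = 102.69 MJ/m^2

102.69 MJ/m^2


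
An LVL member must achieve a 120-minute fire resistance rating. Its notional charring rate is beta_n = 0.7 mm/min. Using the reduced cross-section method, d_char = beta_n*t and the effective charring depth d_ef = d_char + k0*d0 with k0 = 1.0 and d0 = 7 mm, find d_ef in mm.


d_char = 0.7 * 120 = 84 mm
d_ef = 84 + 1.0*7 = 91 mm

91 mm


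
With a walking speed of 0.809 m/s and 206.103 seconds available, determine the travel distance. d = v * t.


d = 0.809 * 206.103 = 166.74 m

166.74 m


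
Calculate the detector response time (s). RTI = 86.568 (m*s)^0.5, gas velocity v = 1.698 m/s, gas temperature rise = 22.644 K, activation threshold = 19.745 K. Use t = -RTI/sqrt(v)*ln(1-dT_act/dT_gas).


dT_act/dT_gas = 0.87197
ln(1 - 0.87197) = -2.0555
t = -86.568 / sqrt(1.698) * -2.0555 = 136.56 s

136.56 s


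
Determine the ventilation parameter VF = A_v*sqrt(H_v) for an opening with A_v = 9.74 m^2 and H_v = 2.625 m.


sqrt(H_v) = 1.6202
VF = 9.74 * 1.6202 = 15.781 m^(5/2)

15.781 m^(5/2)


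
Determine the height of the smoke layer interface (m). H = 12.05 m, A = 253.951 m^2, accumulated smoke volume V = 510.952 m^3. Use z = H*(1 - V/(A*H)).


V/(A*H) = 0.16697
1 - 0.16697 = 0.83303
z = 12.05 * 0.83303 = 10.038 m

10.038 m


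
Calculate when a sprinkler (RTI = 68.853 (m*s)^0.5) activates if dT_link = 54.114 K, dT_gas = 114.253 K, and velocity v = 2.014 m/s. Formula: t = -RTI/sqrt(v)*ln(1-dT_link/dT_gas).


dT_link/dT_gas = 0.47363
ln(1 - 0.47363) = -0.64176
t = -68.853 / sqrt(2.014) * -0.64176 = 31.136 s

31.136 s


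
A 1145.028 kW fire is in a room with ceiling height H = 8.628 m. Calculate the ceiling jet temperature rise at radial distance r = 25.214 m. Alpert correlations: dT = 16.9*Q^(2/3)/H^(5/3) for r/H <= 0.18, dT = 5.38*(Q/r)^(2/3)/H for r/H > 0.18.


r/H = 25.214 / 8.628 = 2.9223
r/H > 0.18, so dT = 5.38*(Q/r)^(2/3)/H
Q/r = 45.412
(Q/r)^(2/3) = 12.729
dT = 5.38 * 12.729 / 8.628 = 7.9370 K

7.9370 K


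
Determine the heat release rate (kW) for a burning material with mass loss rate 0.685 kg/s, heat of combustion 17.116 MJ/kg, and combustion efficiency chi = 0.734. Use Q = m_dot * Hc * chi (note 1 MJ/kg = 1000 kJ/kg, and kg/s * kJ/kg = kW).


Hc = 17.116 MJ/kg = 17.116 * 1000 kJ/kg = 17116 kJ/kg
Q = 0.685 kg/s * 17116 kJ/kg * 0.734 = 8605.8 kW

8605.8 kW


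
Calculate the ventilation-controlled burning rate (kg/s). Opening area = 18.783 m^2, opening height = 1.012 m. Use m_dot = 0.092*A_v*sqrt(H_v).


sqrt(H_v) = 1.0060
m_dot = 0.092 * 18.783 * 1.0060 = 1.7384 kg/s

1.7384 kg/s


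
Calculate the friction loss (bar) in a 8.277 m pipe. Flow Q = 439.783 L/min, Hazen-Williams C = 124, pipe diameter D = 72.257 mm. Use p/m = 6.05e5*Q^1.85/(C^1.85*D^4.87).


Q^1.85 = 77623
C^1.85 = 7461.6
D^4.87 = 1.1291e+09
p/m = 0.0055741 bar/m
p_total = 0.0055741 * 8.277 = 0.046136 bar

0.046136 bar


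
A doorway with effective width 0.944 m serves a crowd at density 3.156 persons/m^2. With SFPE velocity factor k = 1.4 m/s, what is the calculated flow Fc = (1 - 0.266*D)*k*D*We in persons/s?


1 - 0.266*D = 1 - 0.266*3.156 = 0.16050
Fs = 0.16050 * 1.4 * 3.156 = 0.70917 persons/(s*m)
Fc = 0.70917 * 0.944 = 0.66946 persons/s

0.66946 persons/s


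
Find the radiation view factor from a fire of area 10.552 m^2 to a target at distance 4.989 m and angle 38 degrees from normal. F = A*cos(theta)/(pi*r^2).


cos(38 deg) = 0.78801
pi*r^2 = 78.195
F = 10.552 * 0.78801 / 78.195 = 0.10634

0.10634


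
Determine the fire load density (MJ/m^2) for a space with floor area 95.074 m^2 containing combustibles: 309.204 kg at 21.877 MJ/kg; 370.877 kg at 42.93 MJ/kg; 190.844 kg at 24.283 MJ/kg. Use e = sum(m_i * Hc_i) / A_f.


Total energy = 309.204*21.877 + 370.877*42.93 + 190.844*24.283
= 6764.456 + 15921.75 + 4634.265
= 27320.47 MJ
e = 27320.47 / 95.074 = 287.36 MJ/m^2

287.36 MJ/m^2


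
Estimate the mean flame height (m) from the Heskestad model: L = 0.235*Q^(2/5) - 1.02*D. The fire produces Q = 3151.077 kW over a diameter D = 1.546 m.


Q^(2/5) = 25.083
0.235 * Q^(2/5) = 5.8946
1.02 * D = 1.5769
L = 4.3176 m

4.3176 m


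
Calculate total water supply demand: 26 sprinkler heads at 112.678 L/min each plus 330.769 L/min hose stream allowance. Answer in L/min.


Sprinkler demand = 26 * 112.678 = 2929.628 L/min
Total = 2929.628 + 330.769 = 3260.397 L/min

3260.397 L/min


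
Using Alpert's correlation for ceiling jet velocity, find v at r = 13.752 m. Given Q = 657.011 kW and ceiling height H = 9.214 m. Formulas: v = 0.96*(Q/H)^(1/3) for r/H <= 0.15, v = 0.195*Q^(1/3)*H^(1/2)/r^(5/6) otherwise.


r/H = 13.752 / 9.214 = 1.4925
r/H > 0.15, so v = 0.195*Q^(1/3)*H^(1/2)/r^(5/6)
Q^(1/3) = 8.6934
H^(1/2) = 3.0355
r^(5/6) = 8.8846
v = 0.195 * 8.6934 * 3.0355 / 8.8846 = 0.57918 m/s

0.57918 m/s


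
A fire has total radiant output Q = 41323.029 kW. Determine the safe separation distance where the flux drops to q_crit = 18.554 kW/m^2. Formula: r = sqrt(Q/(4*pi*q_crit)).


4*pi*q_crit = 233.16
Q/(4*pi*q_crit) = 177.23
r = sqrt(177.23) = 13.313 m

13.313 m


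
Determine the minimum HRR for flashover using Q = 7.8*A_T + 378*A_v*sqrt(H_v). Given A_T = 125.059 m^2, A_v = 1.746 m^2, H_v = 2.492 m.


7.8*A_T = 975.46
sqrt(H_v) = 1.5786
378*A_v*sqrt(H_v) = 1041.9
Q = 975.46 + 1041.9 = 2017.3 kW

2017.3 kW


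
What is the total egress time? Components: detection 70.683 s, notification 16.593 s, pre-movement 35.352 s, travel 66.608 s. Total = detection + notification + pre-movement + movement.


Total = 70.683 + 16.593 + 35.352 + 66.608 = 189.236 s

189.236 s


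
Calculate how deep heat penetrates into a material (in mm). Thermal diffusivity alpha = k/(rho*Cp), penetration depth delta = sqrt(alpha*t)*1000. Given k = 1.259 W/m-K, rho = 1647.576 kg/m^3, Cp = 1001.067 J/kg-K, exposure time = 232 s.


alpha = 1.259 / (1647.576 * 1001.067) = 7.6334e-07 m^2/s
alpha * t = 0.00017709
delta = sqrt(0.00017709) * 1000 = 13.308 mm

13.308 mm


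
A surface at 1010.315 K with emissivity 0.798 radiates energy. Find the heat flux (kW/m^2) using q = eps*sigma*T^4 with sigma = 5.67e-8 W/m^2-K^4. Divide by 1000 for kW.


T^4 = 1.0419e+12
q = 0.798 * 5.67e-8 * 1.0419e+12 / 1000 = 47.143 kW/m^2

47.143 kW/m^2


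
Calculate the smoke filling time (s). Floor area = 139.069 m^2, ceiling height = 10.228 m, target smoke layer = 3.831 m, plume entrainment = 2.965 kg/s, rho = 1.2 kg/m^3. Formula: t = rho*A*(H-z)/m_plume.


H - z = 6.397 m
t = 1.2 * 139.069 * 6.397 / 2.965 = 360.05 s

360.05 s


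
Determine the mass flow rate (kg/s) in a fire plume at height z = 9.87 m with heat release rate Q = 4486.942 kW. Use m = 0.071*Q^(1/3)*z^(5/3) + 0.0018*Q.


Q^(1/3) = 16.494
z^(5/3) = 45.415
First term = 0.071 * 16.494 * 45.415 = 53.183
Second term = 0.0018 * 4486.942 = 8.0765
m = 61.259 kg/s

61.259 kg/s


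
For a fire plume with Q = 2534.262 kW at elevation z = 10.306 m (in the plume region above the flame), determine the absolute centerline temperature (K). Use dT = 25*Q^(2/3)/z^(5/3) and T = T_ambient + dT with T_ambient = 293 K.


Q^(2/3) = 185.88
z^(5/3) = 48.807
dT = 25 * 185.88 / 48.807 = 95.212 K
T = 293 + 95.212 = 388.21 K

388.21 K


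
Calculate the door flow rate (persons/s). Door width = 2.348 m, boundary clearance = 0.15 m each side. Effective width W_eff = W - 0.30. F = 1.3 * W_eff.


W_eff = 2.348 - 0.30 = 2.048 m
F = 1.3 * 2.048 = 2.6624 persons/s

2.6624 persons/s


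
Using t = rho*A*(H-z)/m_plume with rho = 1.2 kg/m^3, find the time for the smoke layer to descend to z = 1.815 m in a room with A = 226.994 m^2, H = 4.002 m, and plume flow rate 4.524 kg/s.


H - z = 2.187 m
t = 1.2 * 226.994 * 2.187 / 4.524 = 131.68 s

131.68 s


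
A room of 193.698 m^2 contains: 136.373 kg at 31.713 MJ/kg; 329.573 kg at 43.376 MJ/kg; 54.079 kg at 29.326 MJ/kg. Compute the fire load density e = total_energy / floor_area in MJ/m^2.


Total energy = 136.373*31.713 + 329.573*43.376 + 54.079*29.326
= 4324.797 + 14295.56 + 1585.921
= 20206.28 MJ
e = 20206.28 / 193.698 = 104.32 MJ/m^2

104.32 MJ/m^2


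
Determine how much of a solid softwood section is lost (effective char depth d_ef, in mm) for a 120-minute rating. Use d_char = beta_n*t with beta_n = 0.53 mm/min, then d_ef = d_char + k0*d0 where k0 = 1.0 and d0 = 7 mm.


d_char = 0.53 * 120 = 63.6 mm
d_ef = 63.6 + 1.0*7 = 70.6 mm

70.6 mm


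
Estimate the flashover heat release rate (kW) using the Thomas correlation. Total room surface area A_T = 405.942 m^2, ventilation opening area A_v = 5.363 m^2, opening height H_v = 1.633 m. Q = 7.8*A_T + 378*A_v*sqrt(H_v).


7.8*A_T = 3166.3
sqrt(H_v) = 1.2779
378*A_v*sqrt(H_v) = 2590.6
Q = 3166.3 + 2590.6 = 5756.9 kW

5756.9 kW


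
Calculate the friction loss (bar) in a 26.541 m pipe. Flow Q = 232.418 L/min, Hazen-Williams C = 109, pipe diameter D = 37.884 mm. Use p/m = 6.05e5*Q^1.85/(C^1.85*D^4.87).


Q^1.85 = 23856
C^1.85 = 5878.1
D^4.87 = 4.8650e+07
p/m = 0.050470 bar/m
p_total = 0.050470 * 26.541 = 1.3395 bar

1.3395 bar


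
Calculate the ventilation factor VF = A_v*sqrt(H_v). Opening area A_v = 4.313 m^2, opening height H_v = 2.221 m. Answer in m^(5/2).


sqrt(H_v) = 1.4903
VF = 4.313 * 1.4903 = 6.4277 m^(5/2)

6.4277 m^(5/2)


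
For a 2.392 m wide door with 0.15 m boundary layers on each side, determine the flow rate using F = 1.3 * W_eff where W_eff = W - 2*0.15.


W_eff = 2.392 - 0.30 = 2.092 m
F = 1.3 * 2.092 = 2.7196 persons/s

2.7196 persons/s


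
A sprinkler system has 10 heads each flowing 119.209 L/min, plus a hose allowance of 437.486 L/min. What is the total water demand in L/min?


Sprinkler demand = 10 * 119.209 = 1192.09 L/min
Total = 1192.09 + 437.486 = 1629.576 L/min

1629.576 L/min


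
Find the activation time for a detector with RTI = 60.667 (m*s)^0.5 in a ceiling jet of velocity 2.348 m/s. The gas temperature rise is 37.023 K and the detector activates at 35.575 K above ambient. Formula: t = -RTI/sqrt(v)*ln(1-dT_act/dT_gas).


dT_act/dT_gas = 0.96089
ln(1 - 0.96089) = -3.2414
t = -60.667 / sqrt(2.348) * -3.2414 = 128.33 s

128.33 s


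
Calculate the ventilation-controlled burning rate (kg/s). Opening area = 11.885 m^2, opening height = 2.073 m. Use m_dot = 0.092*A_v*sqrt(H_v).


sqrt(H_v) = 1.4398
m_dot = 0.092 * 11.885 * 1.4398 = 1.5743 kg/s

1.5743 kg/s


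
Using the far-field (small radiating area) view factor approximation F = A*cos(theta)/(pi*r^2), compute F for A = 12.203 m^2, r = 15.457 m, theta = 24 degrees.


cos(24 deg) = 0.91355
pi*r^2 = 750.59
F = 12.203 * 0.91355 / 750.59 = 0.014852

0.014852


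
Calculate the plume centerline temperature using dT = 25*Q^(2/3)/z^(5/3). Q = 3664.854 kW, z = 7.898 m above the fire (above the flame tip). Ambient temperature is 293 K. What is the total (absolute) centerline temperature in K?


Q^(2/3) = 237.70
z^(5/3) = 31.323
dT = 25 * 237.70 / 31.323 = 189.72 K
T = 293 + 189.72 = 482.72 K

482.72 K


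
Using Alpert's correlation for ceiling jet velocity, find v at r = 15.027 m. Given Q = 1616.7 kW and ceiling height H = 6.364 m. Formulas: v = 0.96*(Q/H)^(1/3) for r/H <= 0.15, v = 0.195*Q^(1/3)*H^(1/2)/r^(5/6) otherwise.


r/H = 15.027 / 6.364 = 2.3613
r/H > 0.15, so v = 0.195*Q^(1/3)*H^(1/2)/r^(5/6)
Q^(1/3) = 11.737
H^(1/2) = 2.5227
r^(5/6) = 9.5659
v = 0.195 * 11.737 * 2.5227 / 9.5659 = 0.60355 m/s

0.60355 m/s


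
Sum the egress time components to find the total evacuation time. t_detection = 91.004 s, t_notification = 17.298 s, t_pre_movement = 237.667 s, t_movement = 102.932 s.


Total = 91.004 + 17.298 + 237.667 + 102.932 = 448.901 s

448.901 s


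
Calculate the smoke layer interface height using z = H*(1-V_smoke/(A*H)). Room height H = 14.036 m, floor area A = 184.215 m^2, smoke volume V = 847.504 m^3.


V/(A*H) = 0.32777
1 - 0.32777 = 0.67223
z = 14.036 * 0.67223 = 9.4354 m

9.4354 m


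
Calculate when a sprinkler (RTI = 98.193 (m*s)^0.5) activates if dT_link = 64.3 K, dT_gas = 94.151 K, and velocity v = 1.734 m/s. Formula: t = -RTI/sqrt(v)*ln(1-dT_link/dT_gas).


dT_link/dT_gas = 0.68295
ln(1 - 0.68295) = -1.1487
t = -98.193 / sqrt(1.734) * -1.1487 = 85.656 s

85.656 s


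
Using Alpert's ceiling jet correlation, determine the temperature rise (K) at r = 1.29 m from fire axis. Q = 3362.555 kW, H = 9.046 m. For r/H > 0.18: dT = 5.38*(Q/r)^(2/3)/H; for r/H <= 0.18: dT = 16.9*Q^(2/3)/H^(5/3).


r/H = 1.29 / 9.046 = 0.14260
r/H <= 0.18, so dT = 16.9*Q^(2/3)/H^(5/3)
Q^(2/3) = 224.45
H^(5/3) = 39.273
dT = 16.9 * 224.45 / 39.273 = 96.584 K

96.584 K


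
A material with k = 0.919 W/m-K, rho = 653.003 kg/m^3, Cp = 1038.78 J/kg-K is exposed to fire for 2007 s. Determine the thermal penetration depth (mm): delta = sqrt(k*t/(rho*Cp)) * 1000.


alpha = 0.919 / (653.003 * 1038.78) = 1.3548e-06 m^2/s
alpha * t = 0.0027191
delta = sqrt(0.0027191) * 1000 = 52.145 mm

52.145 mm


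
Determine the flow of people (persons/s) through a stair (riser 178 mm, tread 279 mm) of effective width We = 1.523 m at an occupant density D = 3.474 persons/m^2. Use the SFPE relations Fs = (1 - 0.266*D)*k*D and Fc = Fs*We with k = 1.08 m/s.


1 - 0.266*D = 1 - 0.266*3.474 = 0.075916
Fs = 0.075916 * 1.08 * 3.474 = 0.28483 persons/(s*m)
Fc = 0.28483 * 1.523 = 0.43380 persons/s

0.43380 persons/s


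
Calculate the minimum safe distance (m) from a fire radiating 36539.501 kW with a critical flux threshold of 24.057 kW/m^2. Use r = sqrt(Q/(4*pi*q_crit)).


4*pi*q_crit = 302.31
Q/(4*pi*q_crit) = 120.87
r = sqrt(120.87) = 10.994 m

10.994 m


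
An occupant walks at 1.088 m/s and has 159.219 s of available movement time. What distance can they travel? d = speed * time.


d = 1.088 * 159.219 = 173.23 m

173.23 m


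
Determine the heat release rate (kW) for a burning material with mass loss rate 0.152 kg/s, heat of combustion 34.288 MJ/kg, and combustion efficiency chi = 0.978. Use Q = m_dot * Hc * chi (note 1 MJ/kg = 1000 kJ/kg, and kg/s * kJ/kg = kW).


Hc = 34.288 MJ/kg = 34.288 * 1000 kJ/kg = 34288 kJ/kg
Q = 0.152 kg/s * 34288 kJ/kg * 0.978 = 5097.1 kW

5097.1 kW


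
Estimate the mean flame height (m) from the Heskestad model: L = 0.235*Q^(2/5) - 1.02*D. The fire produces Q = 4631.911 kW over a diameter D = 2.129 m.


Q^(2/5) = 29.262
0.235 * Q^(2/5) = 6.8766
1.02 * D = 2.1716
L = 4.7050 m

4.7050 m


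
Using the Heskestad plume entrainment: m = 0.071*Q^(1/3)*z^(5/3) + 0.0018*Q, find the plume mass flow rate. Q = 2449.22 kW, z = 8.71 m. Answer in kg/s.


Q^(1/3) = 13.480
z^(5/3) = 36.872
First term = 0.071 * 13.480 * 36.872 = 35.288
Second term = 0.0018 * 2449.22 = 4.4086
m = 39.697 kg/s

39.697 kg/s


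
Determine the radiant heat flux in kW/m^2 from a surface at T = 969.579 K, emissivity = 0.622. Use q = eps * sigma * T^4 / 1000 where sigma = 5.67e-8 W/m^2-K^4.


T^4 = 8.8376e+11
q = 0.622 * 5.67e-8 * 8.8376e+11 / 1000 = 31.168 kW/m^2

31.168 kW/m^2


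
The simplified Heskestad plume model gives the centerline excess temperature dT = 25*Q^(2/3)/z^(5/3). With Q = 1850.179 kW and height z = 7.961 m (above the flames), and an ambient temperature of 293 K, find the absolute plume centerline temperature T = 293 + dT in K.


Q^(2/3) = 150.71
z^(5/3) = 31.740
dT = 25 * 150.71 / 31.740 = 118.71 K
T = 293 + 118.71 = 411.71 K

411.71 K


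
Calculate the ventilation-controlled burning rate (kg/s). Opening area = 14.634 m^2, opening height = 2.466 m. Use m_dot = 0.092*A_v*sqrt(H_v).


sqrt(H_v) = 1.5704
m_dot = 0.092 * 14.634 * 1.5704 = 2.1142 kg/s

2.1142 kg/s


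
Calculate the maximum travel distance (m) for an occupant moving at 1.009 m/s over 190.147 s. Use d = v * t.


d = 1.009 * 190.147 = 191.86 m

191.86 m


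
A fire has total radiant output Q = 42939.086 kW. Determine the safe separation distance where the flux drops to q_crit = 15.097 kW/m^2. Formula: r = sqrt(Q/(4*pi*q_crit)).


4*pi*q_crit = 189.71
Q/(4*pi*q_crit) = 226.34
r = sqrt(226.34) = 15.044 m

15.044 m


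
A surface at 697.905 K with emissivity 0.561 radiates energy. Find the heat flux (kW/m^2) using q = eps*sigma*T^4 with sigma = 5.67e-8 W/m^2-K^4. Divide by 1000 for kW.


T^4 = 2.3724e+11
q = 0.561 * 5.67e-8 * 2.3724e+11 / 1000 = 7.5462 kW/m^2

7.5462 kW/m^2


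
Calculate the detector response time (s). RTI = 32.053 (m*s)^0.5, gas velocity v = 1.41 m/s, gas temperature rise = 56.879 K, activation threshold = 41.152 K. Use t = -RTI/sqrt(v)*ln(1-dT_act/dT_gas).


dT_act/dT_gas = 0.72350
ln(1 - 0.72350) = -1.2855
t = -32.053 / sqrt(1.41) * -1.2855 = 34.701 s

34.701 s


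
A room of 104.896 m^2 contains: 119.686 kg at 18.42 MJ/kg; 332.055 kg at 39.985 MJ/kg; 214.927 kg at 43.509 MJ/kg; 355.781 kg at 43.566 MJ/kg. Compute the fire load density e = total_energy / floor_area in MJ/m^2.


Total energy = 119.686*18.42 + 332.055*39.985 + 214.927*43.509 + 355.781*43.566
= 2204.616 + 13277.22 + 9351.259 + 15499.96
= 40333.05 MJ
e = 40333.05 / 104.896 = 384.51 MJ/m^2

384.51 MJ/m^2


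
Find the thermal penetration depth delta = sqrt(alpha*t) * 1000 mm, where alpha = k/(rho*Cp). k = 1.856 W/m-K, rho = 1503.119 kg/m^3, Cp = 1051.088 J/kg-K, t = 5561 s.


alpha = 1.856 / (1503.119 * 1051.088) = 1.1748e-06 m^2/s
alpha * t = 0.0065328
delta = sqrt(0.0065328) * 1000 = 80.826 mm

80.826 mm


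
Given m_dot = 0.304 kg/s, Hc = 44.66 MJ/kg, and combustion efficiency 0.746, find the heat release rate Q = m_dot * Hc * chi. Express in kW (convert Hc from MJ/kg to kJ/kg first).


Hc = 44.66 MJ/kg = 44.66 * 1000 kJ/kg = 44660 kJ/kg
Q = 0.304 kg/s * 44660 kJ/kg * 0.746 = 10128 kW

10128 kW


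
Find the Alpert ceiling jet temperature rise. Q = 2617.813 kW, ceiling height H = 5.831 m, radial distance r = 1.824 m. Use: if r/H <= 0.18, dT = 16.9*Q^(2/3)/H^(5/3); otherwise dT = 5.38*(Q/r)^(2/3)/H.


r/H = 1.824 / 5.831 = 0.31281
r/H > 0.18, so dT = 5.38*(Q/r)^(2/3)/H
Q/r = 1435.2
(Q/r)^(2/3) = 127.24
dT = 5.38 * 127.24 / 5.831 = 117.39 K

117.39 K


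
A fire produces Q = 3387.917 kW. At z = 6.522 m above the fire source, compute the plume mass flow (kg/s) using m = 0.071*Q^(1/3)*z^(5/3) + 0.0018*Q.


Q^(1/3) = 15.019
z^(5/3) = 22.767
First term = 0.071 * 15.019 * 22.767 = 24.277
Second term = 0.0018 * 3387.917 = 6.0983
m = 30.376 kg/s

30.376 kg/s


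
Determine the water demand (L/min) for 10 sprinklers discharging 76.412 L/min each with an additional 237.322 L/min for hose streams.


Sprinkler demand = 10 * 76.412 = 764.12 L/min
Total = 764.12 + 237.322 = 1001.442 L/min

1001.442 L/min


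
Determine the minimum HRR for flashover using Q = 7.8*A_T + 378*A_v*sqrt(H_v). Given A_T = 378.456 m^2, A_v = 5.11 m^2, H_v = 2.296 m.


7.8*A_T = 2952.0
sqrt(H_v) = 1.5153
378*A_v*sqrt(H_v) = 2926.8
Q = 2952.0 + 2926.8 = 5878.8 kW

5878.8 kW


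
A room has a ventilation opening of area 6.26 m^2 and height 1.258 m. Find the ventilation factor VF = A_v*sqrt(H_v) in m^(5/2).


sqrt(H_v) = 1.1216
VF = 6.26 * 1.1216 = 7.0213 m^(5/2)

7.0213 m^(5/2)


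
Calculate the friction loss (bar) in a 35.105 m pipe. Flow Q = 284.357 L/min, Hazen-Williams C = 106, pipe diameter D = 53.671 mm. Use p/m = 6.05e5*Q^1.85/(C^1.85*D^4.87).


Q^1.85 = 34646
C^1.85 = 5582.3
D^4.87 = 2.6536e+08
p/m = 0.014150 bar/m
p_total = 0.014150 * 35.105 = 0.49673 bar

0.49673 bar


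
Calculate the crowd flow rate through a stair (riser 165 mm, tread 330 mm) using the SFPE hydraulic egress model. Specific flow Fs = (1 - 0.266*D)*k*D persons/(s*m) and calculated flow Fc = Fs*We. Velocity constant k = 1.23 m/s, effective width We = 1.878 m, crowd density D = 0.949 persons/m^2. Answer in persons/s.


1 - 0.266*D = 1 - 0.266*0.949 = 0.74757
Fs = 0.74757 * 1.23 * 0.949 = 0.87261 persons/(s*m)
Fc = 0.87261 * 1.878 = 1.6388 persons/s

1.6388 persons/s


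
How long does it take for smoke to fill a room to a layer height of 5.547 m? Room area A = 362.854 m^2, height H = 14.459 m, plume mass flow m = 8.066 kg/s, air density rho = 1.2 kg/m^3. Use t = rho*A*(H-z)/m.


H - z = 8.912 m
t = 1.2 * 362.854 * 8.912 / 8.066 = 481.09 s

481.09 s


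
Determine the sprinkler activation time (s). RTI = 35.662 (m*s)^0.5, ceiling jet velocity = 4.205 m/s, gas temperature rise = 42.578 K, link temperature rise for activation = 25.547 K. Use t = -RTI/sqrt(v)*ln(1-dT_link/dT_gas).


dT_link/dT_gas = 0.60000
ln(1 - 0.60000) = -0.91630
t = -35.662 / sqrt(4.205) * -0.91630 = 15.935 s

15.935 s


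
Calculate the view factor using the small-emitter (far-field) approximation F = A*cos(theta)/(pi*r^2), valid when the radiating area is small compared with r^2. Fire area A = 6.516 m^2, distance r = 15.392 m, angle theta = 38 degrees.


cos(38 deg) = 0.78801
pi*r^2 = 744.29
F = 6.516 * 0.78801 / 744.29 = 0.0068988

0.0068988


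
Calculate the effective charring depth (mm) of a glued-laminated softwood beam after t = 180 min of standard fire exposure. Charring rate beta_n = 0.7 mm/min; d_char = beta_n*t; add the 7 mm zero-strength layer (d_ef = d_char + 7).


d_char = 0.7 * 180 = 126 mm
d_ef = 126 + 1.0*7 = 133 mm

133 mm


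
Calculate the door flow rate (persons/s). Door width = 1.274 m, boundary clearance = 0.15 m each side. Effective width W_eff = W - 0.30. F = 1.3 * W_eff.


W_eff = 1.274 - 0.30 = 0.974 m
F = 1.3 * 0.974 = 1.2662 persons/s

1.2662 persons/s


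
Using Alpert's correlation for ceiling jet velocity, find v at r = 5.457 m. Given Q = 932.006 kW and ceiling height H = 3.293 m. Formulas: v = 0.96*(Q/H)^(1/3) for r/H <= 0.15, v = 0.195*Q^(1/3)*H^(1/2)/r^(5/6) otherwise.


r/H = 5.457 / 3.293 = 1.6572
r/H > 0.15, so v = 0.195*Q^(1/3)*H^(1/2)/r^(5/6)
Q^(1/3) = 9.7680
H^(1/2) = 1.8147
r^(5/6) = 4.1127
v = 0.195 * 9.7680 * 1.8147 / 4.1127 = 0.84044 m/s

0.84044 m/s


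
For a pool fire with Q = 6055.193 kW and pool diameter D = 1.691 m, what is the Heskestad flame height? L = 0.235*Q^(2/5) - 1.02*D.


Q^(2/5) = 32.573
0.235 * Q^(2/5) = 7.6545
1.02 * D = 1.7248
L = 5.9297 m

5.9297 m


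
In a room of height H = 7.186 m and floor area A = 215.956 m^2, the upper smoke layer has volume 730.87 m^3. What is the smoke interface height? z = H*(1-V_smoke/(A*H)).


V/(A*H) = 0.47096
1 - 0.47096 = 0.52904
z = 7.186 * 0.52904 = 3.8017 m

3.8017 m


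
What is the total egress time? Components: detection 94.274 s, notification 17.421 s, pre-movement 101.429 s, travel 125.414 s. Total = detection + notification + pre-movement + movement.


Total = 94.274 + 17.421 + 101.429 + 125.414 = 338.538 s

338.538 s


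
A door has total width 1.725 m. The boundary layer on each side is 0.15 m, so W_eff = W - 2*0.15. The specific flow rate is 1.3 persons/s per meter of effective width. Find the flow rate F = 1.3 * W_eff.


W_eff = 1.725 - 0.30 = 1.425 m
F = 1.3 * 1.425 = 1.8525 persons/s

1.8525 persons/s


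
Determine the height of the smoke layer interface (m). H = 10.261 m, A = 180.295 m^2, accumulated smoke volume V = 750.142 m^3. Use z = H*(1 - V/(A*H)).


V/(A*H) = 0.40548
1 - 0.40548 = 0.59452
z = 10.261 * 0.59452 = 6.1004 m

6.1004 m


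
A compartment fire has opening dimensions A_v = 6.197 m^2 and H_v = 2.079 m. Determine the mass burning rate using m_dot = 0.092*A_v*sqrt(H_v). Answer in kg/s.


sqrt(H_v) = 1.4419
m_dot = 0.092 * 6.197 * 1.4419 = 0.82205 kg/s

0.82205 kg/s


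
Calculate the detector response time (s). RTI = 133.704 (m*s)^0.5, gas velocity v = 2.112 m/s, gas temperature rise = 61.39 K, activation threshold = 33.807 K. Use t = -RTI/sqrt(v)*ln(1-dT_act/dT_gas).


dT_act/dT_gas = 0.55069
ln(1 - 0.55069) = -0.80005
t = -133.704 / sqrt(2.112) * -0.80005 = 73.606 s

73.606 s


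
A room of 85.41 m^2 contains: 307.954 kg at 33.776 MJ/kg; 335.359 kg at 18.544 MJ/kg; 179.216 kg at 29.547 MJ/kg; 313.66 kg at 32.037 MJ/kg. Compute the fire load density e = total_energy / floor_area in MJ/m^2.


Total energy = 307.954*33.776 + 335.359*18.544 + 179.216*29.547 + 313.66*32.037
= 10401.45 + 6218.897 + 5295.295 + 10048.73
= 31964.37 MJ
e = 31964.37 / 85.41 = 374.25 MJ/m^2

374.25 MJ/m^2
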